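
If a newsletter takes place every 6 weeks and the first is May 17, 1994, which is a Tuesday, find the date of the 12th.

August 22, 1995

The 12th occurrence is 11 intervals after the first: 11 × 42 = 462 days after May 17, 1994.
May has 31 days — 14 days to the end of May leaves 448.
From end of May to end of 1994 is 214 days (234 left).
January has 31 days (203 left).
February has 28 days (175 left).
March has 31 days (144 left).
April has 30 days (114 left).
May has 31 days (83 left).
June has 30 days (53 left).
July has 31 days (22 left).
22 days into August → August 22, 1995.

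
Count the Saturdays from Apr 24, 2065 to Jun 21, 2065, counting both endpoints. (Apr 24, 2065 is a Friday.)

9

Apr 24, 2065 is a Friday; the first Saturday on or after it is Apr 25, 2065 (1 day later).
From Apr 25, 2065 to Jun 21, 2065: 5 + 31 + 21 = 57 days (rest of Apr, May, Jun).
57 ÷ 7 = 8 full weeks with remainder 1, so 8 more Saturdays after the first → 9.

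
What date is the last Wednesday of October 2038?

The first Wednesday of October 2038 is October 6.
October 2038 has 31 days. Adding weeks: 6, 13, 20, 27 — the last one ≤ 31 is the 27th.

October 27, 2038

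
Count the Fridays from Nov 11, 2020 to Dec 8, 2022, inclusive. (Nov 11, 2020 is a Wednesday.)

Nov 11, 2020 is a Wednesday; the first Friday on or after it is Nov 13, 2020 (2 days later).
From Nov 13, 2020 to Dec 8, 2022: 48 + 365 + 342 = 755 days (rest of 2020, 2021, to Dec 8, 2022 in 2022).
755 ÷ 7 = 107 full weeks with remainder 6, so 107 more Fridays after the first → 108.

108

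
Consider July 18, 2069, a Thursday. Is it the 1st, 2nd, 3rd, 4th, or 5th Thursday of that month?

3rd

Day 18 falls in week ⌈18/7⌉ of the month.
Days 1–7 hold the 1st Thursday, 8–14 the 2nd, 15–21 the 3rd, 22–28 the 4th, 29–31 the 5th.
18 is in the range for the 3rd.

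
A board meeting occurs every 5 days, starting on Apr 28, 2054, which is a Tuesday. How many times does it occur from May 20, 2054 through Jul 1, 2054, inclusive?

8

Occurrences land 5·i days after Apr 28, 2054 for i = 0, 1, 2, …
May 20, 2054 is 22 days after the start; 22 ÷ 5 = 4 remainder 2; since the remainder is 2, round up to i = 5. First occurrence in the window: #6 on May 23, 2054 (5×5 = 25 days in).
Jul 1, 2054 is 64 days after the start; 64 ÷ 5 = 12 remainder 4. Last occurrence in the window: #13 on Jun 27, 2054.
Occurrences #6 through #13: 8 in total.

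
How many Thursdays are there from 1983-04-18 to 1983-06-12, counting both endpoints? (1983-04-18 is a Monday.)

8

1983-04-18 is a Monday; the first Thursday on or after it is 1983-04-21 (3 days later).
From 1983-04-21 to 1983-06-12: 9 + 31 + 12 = 52 days (rest of April, May, June).
52 ÷ 7 = 7 full weeks with remainder 3, so 7 more Thursdays after the first → 8.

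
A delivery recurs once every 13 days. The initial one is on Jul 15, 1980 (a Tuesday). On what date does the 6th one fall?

Sep 18, 1980

The 6th occurrence is 5 intervals after the first: 5 × 13 = 65 days after Jul 15, 1980.
Jul has 31 days — 16 days to the end of Jul leaves 49.
Aug has 31 days (18 left).
18 days into Sep → Sep 18, 1980.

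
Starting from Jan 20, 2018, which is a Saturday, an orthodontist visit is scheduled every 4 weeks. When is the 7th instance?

Jul 7, 2018

The 7th occurrence is 6 intervals after the first: 6 × 28 = 168 days after Jan 20, 2018.
Jan has 31 days — 11 days to the end of Jan leaves 157.
Feb has 28 days (129 left).
Mar has 31 days (98 left).
Apr has 30 days (68 left).
May has 31 days (37 left).
Jun has 30 days (7 left).
7 days into Jul → Jul 7, 2018.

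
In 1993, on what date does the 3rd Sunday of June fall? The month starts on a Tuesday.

June 1993 begins on a Tuesday, so the first Sunday is June 6 (5 days later).
The 3rd Sunday is 2 weeks later: 6 + 14 = 20.

1993-06-20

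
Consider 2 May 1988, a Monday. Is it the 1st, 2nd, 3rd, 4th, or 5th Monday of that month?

Day 2 falls in week ⌈2/7⌉ of the month.
Days 1–7 hold the 1st Monday, 8–14 the 2nd, 15–21 the 3rd, 22–28 the 4th, 29–31 the 5th.
2 is in the range for the 1st.

1st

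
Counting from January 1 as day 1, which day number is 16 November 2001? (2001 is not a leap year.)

Days in months before November: 31 + 28 + 31 + 30 + 31 + 30 + 31 + 31 + 30 + 31 = 304.
Plus 16 days into November → day 320.

320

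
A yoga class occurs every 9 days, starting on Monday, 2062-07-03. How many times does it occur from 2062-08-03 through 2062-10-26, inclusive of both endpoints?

9

Occurrences land 9·i days after 2062-07-03 for i = 0, 1, 2, …
2062-08-03 is 31 days after the start; 31 ÷ 9 = 3 remainder 4; since the remainder is 4, round up to i = 4. First occurrence in the window: #5 on 2062-08-08 (4×9 = 36 days in).
2062-10-26 is 115 days after the start; 115 ÷ 9 = 12 remainder 7. Last occurrence in the window: #13 on 2062-10-19.
Occurrences #5 through #13: 9 in total.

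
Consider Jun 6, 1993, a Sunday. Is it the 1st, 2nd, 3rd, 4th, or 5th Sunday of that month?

Day 6 falls in week ⌈6/7⌉ of the month.
Days 1–7 hold the 1st Sunday, 8–14 the 2nd, 15–21 the 3rd, 22–28 the 4th, 29–31 the 5th.
6 is in the range for the 1st.

1st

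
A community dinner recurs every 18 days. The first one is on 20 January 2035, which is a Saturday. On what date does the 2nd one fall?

7 February 2035

The 2nd occurrence is 1 interval after the first: 1 × 18 = 18 days after 20 January 2035.
January has 31 days — 11 days to the end of January leaves 7.
7 days into February → 7 February 2035.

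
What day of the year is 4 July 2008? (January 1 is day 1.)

Days in months before July: 31 + 29 + 31 + 30 + 31 + 30 = 182.
Plus 4 days into July → day 186.

186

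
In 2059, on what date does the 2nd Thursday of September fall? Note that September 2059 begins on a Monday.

September 11, 2059

September 2059 begins on a Monday, so the first Thursday is September 4 (3 days later).
The 2nd Thursday is 1 weeks later: 4 + 7 = 11.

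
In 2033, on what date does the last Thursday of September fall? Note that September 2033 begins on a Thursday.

29 September 2033

September 2033 begins on a Thursday, so the first Thursday is September 1.
September 2033 has 30 days. Adding weeks: 1, 8, 15, 22, 29 — the last one ≤ 30 is the 29th.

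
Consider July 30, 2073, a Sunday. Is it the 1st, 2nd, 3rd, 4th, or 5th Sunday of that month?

5th

Day 30 falls in week ⌈30/7⌉ of the month.
Days 1–7 hold the 1st Sunday, 8–14 the 2nd, 15–21 the 3rd, 22–28 the 4th, 29–31 the 5th.
30 is in the range for the 5th.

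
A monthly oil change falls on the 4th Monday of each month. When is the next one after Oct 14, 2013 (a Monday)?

Oct 28, 2013

Oct 2013 starts on a Tuesday; its first Monday is the 7th, so the 4th Monday is the 28th — Oct 28, 2013.
Oct 28, 2013 is after Oct 14, 2013, so that is the next one.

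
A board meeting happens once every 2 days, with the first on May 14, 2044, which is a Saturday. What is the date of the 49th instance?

The 49th occurrence is 48 intervals after the first: 48 × 2 = 96 days after May 14, 2044.
May has 31 days — 17 days to the end of May leaves 79.
Jun has 30 days (49 left).
Jul has 31 days (18 left).
18 days into Aug → Aug 18, 2044.

Aug 18, 2044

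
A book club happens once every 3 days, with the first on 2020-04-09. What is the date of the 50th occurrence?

The 50th occurrence is 49 intervals after the first: 49 × 3 = 147 days after 2020-04-09.
April has 30 days — 21 days to the end of April leaves 126.
May has 31 days (95 left).
June has 30 days (65 left).
July has 31 days (34 left).
August has 31 days (3 left).
3 days into September → 2020-09-03.

2020-09-03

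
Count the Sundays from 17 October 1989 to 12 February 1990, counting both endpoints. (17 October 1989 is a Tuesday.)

17 October 1989 is a Tuesday; the first Sunday on or after it is 22 October 1989 (5 days later).
From 22 October 1989 to 12 February 1990: 9 + 30 + 31 + 31 + 12 = 113 days (rest of October, November, December, January, February).
113 ÷ 7 = 16 full weeks with remainder 1, so 16 more Sundays after the first → 17.

17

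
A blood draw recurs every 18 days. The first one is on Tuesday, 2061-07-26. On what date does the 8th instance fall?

The 8th occurrence is 7 intervals after the first: 7 × 18 = 126 days after 2061-07-26.
July has 31 days — 5 days to the end of July leaves 121.
August has 31 days (90 left).
September has 30 days (60 left).
October has 31 days (29 left).
29 days into November → 2061-11-29.

2061-11-29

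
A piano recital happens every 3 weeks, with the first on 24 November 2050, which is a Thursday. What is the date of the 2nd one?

15 December 2050

The 2nd occurrence is 1 interval after the first: 1 × 21 = 21 days after 24 November 2050.
November has 30 days — 6 days to the end of November leaves 15.
15 days into December → 15 December 2050.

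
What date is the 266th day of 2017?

January has 31 days (266 − 31 = 235 remain).
February has 28 days (235 − 28 = 207 remain).
March has 31 days (207 − 31 = 176 remain).
April has 30 days (176 − 30 = 146 remain).
May has 31 days (146 − 31 = 115 remain).
June has 30 days (115 − 30 = 85 remain).
July has 31 days (85 − 31 = 54 remain).
August has 31 days (54 − 31 = 23 remain).
23 into September → September 23.

2017-09-23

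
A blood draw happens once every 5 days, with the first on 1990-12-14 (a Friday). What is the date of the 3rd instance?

1990-12-24

The 3rd occurrence is 2 intervals after the first: 2 × 5 = 10 days after 1990-12-14.
10 days later is 1990-12-24.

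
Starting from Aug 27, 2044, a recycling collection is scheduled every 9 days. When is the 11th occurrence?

Nov 25, 2044

The 11th occurrence is 10 intervals after the first: 10 × 9 = 90 days after Aug 27, 2044.
Aug has 31 days — 4 days to the end of Aug leaves 86.
Sep has 30 days (56 left).
Oct has 31 days (25 left).
25 days into Nov → Nov 25, 2044.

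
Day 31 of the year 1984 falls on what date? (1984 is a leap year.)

31 January 1984

31 into January → January 31.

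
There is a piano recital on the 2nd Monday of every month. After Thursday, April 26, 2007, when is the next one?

May 14, 2007

April 2007 starts on a Sunday; its first Monday is the 2nd, so the 2nd Monday is the 9th — April 9, 2007.
That is not after April 26, 2007, so look at May 2007.
May 2007 starts on a Tuesday; its first Monday is the 7th, so the 2nd Monday is the 14th — May 14, 2007.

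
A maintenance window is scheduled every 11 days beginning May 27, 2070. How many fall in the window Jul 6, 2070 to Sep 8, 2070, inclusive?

Occurrences land 11·i days after May 27, 2070 for i = 0, 1, 2, …
Jul 6, 2070 is 40 days after the start; 40 ÷ 11 = 3 remainder 7; since the remainder is 7, round up to i = 4. First occurrence in the window: #5 on Jul 10, 2070 (4×11 = 44 days in).
Sep 8, 2070 is 104 days after the start; 104 ÷ 11 = 9 remainder 5. Last occurrence in the window: #10 on Sep 3, 2070.
Occurrences #5 through #10: 6 in total.

6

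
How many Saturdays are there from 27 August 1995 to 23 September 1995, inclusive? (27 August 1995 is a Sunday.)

27 August 1995 is a Sunday; the first Saturday on or after it is 2 September 1995 (6 days later).
From 2 September 1995 to 23 September 1995 is 23 − 2 = 21 days.
21 ÷ 7 = 3 full weeks with remainder 0, so 3 more Saturdays after the first → 4.

4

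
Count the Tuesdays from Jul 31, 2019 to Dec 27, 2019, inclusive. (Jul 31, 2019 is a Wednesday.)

21

Jul 31, 2019 is a Wednesday; the first Tuesday on or after it is Aug 6, 2019 (6 days later).
From Aug 6, 2019 to Dec 27, 2019: 25 + 30 + 31 + 30 + 27 = 143 days (rest of Aug, Sep, Oct, Nov, Dec).
143 ÷ 7 = 20 full weeks with remainder 3, so 20 more Tuesdays after the first → 21.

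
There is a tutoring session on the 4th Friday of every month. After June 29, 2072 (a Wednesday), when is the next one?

July 22, 2072

June 2072 starts on a Wednesday; its first Friday is the 3rd, so the 4th Friday is the 24th — June 24, 2072.
That is not after June 29, 2072, so look at July 2072.
July 2072 starts on a Friday; its first Friday is the 1st, so the 4th Friday is the 22nd — July 22, 2072.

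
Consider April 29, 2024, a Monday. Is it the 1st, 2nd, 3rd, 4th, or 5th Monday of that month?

Day 29 falls in week ⌈29/7⌉ of the month.
Days 1–7 hold the 1st Monday, 8–14 the 2nd, 15–21 the 3rd, 22–28 the 4th, 29–31 the 5th.
29 is in the range for the 5th.

5th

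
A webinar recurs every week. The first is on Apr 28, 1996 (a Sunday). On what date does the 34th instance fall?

The 34th occurrence is 33 intervals after the first: 33 × 7 = 231 days after Apr 28, 1996.
Apr has 30 days — 2 days to the end of Apr leaves 229.
May has 31 days (198 left).
Jun has 30 days (168 left).
Jul has 31 days (137 left).
Aug has 31 days (106 left).
Sep has 30 days (76 left).
Oct has 31 days (45 left).
Nov has 30 days (15 left).
15 days into Dec → Dec 15, 1996.

Dec 15, 1996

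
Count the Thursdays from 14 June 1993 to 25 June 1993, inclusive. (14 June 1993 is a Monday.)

14 June 1993 is a Monday; the first Thursday on or after it is 17 June 1993 (3 days later).
From 17 June 1993 to 25 June 1993 is 25 − 17 = 8 days.
8 ÷ 7 = 1 full weeks with remainder 1, so 1 more Thursdays after the first → 2.

2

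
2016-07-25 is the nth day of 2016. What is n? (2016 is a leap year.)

Days in months before July: 31 + 29 + 31 + 30 + 31 + 30 = 182.
Plus 25 days into July → day 207.

207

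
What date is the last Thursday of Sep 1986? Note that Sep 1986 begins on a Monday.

Sep 25, 1986

Sep 1986 begins on a Monday, so the first Thursday is Sep 4 (3 days later).
Sep 1986 has 30 days. Adding weeks: 4, 11, 18, 25 — the last one ≤ 30 is the 25th.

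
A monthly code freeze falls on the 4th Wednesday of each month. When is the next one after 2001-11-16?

November 2001 starts on a Thursday; its first Wednesday is the 7th, so the 4th Wednesday is the 28th — 2001-11-28.
2001-11-28 is after 2001-11-16, so that is the next one.

2001-11-28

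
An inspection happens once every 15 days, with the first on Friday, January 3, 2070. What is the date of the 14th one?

The 14th occurrence is 13 intervals after the first: 13 × 15 = 195 days after January 3, 2070.
January has 31 days — 28 days to the end of January leaves 167.
February has 28 days (139 left).
March has 31 days (108 left).
April has 30 days (78 left).
May has 31 days (47 left).
June has 30 days (17 left).
17 days into July → July 17, 2070.

July 17, 2070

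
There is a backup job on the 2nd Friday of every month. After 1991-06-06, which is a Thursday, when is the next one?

1991-06-14

June 1991 starts on a Saturday; its first Friday is the 7th, so the 2nd Friday is the 14th — 1991-06-14.
1991-06-14 is after 1991-06-06, so that is the next one.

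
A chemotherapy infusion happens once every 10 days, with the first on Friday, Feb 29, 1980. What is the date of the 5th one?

The 5th occurrence is 4 intervals after the first: 4 × 10 = 40 days after Feb 29, 1980.
Feb has 29 days — 0 days to the end of Feb leaves 40.
Mar has 31 days (9 left).
9 days into Apr → Apr 9, 1980.

Apr 9, 1980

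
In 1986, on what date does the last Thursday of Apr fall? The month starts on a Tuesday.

Apr 24, 1986

Apr 1986 begins on a Tuesday, so the first Thursday is Apr 3 (2 days later).
Apr 1986 has 30 days. Adding weeks: 3, 10, 17, 24 — the last one ≤ 30 is the 24th.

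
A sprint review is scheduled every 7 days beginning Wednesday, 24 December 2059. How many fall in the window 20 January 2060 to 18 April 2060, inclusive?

Occurrences land 7·i days after 24 December 2059 for i = 0, 1, 2, …
20 January 2060 is 27 days after the start; 27 ÷ 7 = 3 remainder 6; since the remainder is 6, round up to i = 4. First occurrence in the window: #5 on 21 January 2060 (4×7 = 28 days in).
18 April 2060 is 116 days after the start; 116 ÷ 7 = 16 remainder 4. Last occurrence in the window: #17 on 14 April 2060.
Occurrences #5 through #17: 13 in total.

13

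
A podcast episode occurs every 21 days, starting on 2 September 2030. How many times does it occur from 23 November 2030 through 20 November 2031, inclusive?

Occurrences land 21·i days after 2 September 2030 for i = 0, 1, 2, …
23 November 2030 is 82 days after the start; 82 ÷ 21 = 3 remainder 19; since the remainder is 19, round up to i = 4. First occurrence in the window: #5 on 25 November 2030 (4×21 = 84 days in).
20 November 2031 is 444 days after the start; 444 ÷ 21 = 21 remainder 3. Last occurrence in the window: #22 on 17 November 2031.
Occurrences #5 through #22: 18 in total.

18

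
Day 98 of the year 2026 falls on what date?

January has 31 days (98 − 31 = 67 remain).
February has 28 days (67 − 28 = 39 remain).
March has 31 days (39 − 31 = 8 remain).
8 into April → April 8.

2026-04-08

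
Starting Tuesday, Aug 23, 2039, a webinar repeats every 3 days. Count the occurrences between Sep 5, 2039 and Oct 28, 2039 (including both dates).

Occurrences land 3·i days after Aug 23, 2039 for i = 0, 1, 2, …
Sep 5, 2039 is 13 days after the start; 13 ÷ 3 = 4 remainder 1; since the remainder is 1, round up to i = 5. First occurrence in the window: #6 on Sep 7, 2039 (5×3 = 15 days in).
Oct 28, 2039 is 66 days after the start; 66 ÷ 3 = 22 remainder 0. Last occurrence in the window: #23 on Oct 28, 2039.
Occurrences #6 through #23: 18 in total.

18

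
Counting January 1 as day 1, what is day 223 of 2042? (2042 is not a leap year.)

2042-08-11

January has 31 days (223 − 31 = 192 remain).
February has 28 days (192 − 28 = 164 remain).
March has 31 days (164 − 31 = 133 remain).
April has 30 days (133 − 30 = 103 remain).
May has 31 days (103 − 31 = 72 remain).
June has 30 days (72 − 30 = 42 remain).
July has 31 days (42 − 31 = 11 remain).
11 into August → August 11.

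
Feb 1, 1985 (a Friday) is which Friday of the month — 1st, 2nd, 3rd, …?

Day 1 falls in week ⌈1/7⌉ of the month.
Days 1–7 hold the 1st Friday, 8–14 the 2nd, 15–21 the 3rd, 22–28 the 4th, 29–31 the 5th.
1 is in the range for the 1st.

1st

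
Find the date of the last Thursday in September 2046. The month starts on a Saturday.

2046-09-27

September 2046 begins on a Saturday, so the first Thursday is September 6 (5 days later).
September 2046 has 30 days. Adding weeks: 6, 13, 20, 27 — the last one ≤ 30 is the 27th.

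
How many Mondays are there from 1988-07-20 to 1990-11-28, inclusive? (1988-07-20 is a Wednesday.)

1988-07-20 is a Wednesday; the first Monday on or after it is 1988-07-25 (5 days later).
From 1988-07-25 to 1990-11-28: 159 + 365 + 332 = 856 days (rest of 1988, 1989, to 1990-11-28 in 1990).
856 ÷ 7 = 122 full weeks with remainder 2, so 122 more Mondays after the first → 123.

123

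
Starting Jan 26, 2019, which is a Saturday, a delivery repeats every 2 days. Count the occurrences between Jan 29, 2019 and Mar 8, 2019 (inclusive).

19

Occurrences land 2·i days after Jan 26, 2019 for i = 0, 1, 2, …
Jan 29, 2019 is 3 days after the start; 3 ÷ 2 = 1 remainder 1; since the remainder is 1, round up to i = 2. First occurrence in the window: #3 on Jan 30, 2019 (2×2 = 4 days in).
Mar 8, 2019 is 41 days after the start; 41 ÷ 2 = 20 remainder 1. Last occurrence in the window: #21 on Mar 7, 2019.
Occurrences #3 through #21: 19 in total.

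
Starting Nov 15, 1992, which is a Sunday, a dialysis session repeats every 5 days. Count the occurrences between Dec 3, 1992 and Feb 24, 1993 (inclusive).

Occurrences land 5·i days after Nov 15, 1992 for i = 0, 1, 2, …
Dec 3, 1992 is 18 days after the start; 18 ÷ 5 = 3 remainder 3; since the remainder is 3, round up to i = 4. First occurrence in the window: #5 on Dec 5, 1992 (4×5 = 20 days in).
Feb 24, 1993 is 101 days after the start; 101 ÷ 5 = 20 remainder 1. Last occurrence in the window: #21 on Feb 23, 1993.
Occurrences #5 through #21: 17 in total.

17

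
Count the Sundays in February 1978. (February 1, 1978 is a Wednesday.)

February 1, 1978 is a Wednesday; the first Sunday on or after it is February 5, 1978 (4 days later).
From February 5, 1978 to February 28, 1978 is 28 − 5 = 23 days.
23 ÷ 7 = 3 full weeks with remainder 2, so 3 more Sundays after the first → 4.

4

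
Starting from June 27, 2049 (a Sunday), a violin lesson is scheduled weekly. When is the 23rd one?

The 23rd occurrence is 22 intervals after the first: 22 × 7 = 154 days after June 27, 2049.
June has 30 days — 3 days to the end of June leaves 151.
July has 31 days (120 left).
August has 31 days (89 left).
September has 30 days (59 left).
October has 31 days (28 left).
28 days into November → November 28, 2049.

November 28, 2049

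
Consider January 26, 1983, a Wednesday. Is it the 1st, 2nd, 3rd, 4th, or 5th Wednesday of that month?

Day 26 falls in week ⌈26/7⌉ of the month.
Days 1–7 hold the 1st Wednesday, 8–14 the 2nd, 15–21 the 3rd, 22–28 the 4th, 29–31 the 5th.
26 is in the range for the 4th.

4th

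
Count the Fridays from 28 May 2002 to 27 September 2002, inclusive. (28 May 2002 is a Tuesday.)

18

28 May 2002 is a Tuesday; the first Friday on or after it is 31 May 2002 (3 days later).
From 31 May 2002 to 27 September 2002: 0 + 30 + 31 + 31 + 27 = 119 days (rest of May, June, July, August, September).
119 ÷ 7 = 17 full weeks with remainder 0, so 17 more Fridays after the first → 18.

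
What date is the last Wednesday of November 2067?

The first Wednesday of November 2067 is November 2.
November 2067 has 30 days. Adding weeks: 2, 9, 16, 23, 30 — the last one ≤ 30 is the 30th.

November 30, 2067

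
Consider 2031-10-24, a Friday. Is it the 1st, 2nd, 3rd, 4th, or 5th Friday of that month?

4th

Day 24 falls in week ⌈24/7⌉ of the month.
Days 1–7 hold the 1st Friday, 8–14 the 2nd, 15–21 the 3rd, 22–28 the 4th, 29–31 the 5th.
24 is in the range for the 4th.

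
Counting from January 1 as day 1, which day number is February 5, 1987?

36

Days in months before February: 31 = 31.
Plus 5 days into February → day 36.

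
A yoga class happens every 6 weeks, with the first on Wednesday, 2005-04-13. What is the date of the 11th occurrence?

The 11th occurrence is 10 intervals after the first: 10 × 42 = 420 days after 2005-04-13.
April has 30 days — 17 days to the end of April leaves 403.
From end of April to end of 2005 is 245 days (158 left).
January has 31 days (127 left).
February has 28 days (99 left).
March has 31 days (68 left).
April has 30 days (38 left).
May has 31 days (7 left).
7 days into June → 2006-06-07.

2006-06-07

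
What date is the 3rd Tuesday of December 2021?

December 21, 2021

December 2021 begins on a Wednesday, so the first Tuesday is December 7 (6 days later).
The 3rd Tuesday is 2 weeks later: 7 + 14 = 21.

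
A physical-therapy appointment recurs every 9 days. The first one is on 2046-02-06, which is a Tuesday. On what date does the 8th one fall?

2046-04-10

The 8th occurrence is 7 intervals after the first: 7 × 9 = 63 days after 2046-02-06.
February has 28 days — 22 days to the end of February leaves 41.
March has 31 days (10 left).
10 days into April → 2046-04-10.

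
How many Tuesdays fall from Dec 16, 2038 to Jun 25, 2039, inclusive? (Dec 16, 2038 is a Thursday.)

27

Dec 16, 2038 is a Thursday; the first Tuesday on or after it is Dec 21, 2038 (5 days later).
From Dec 21, 2038 to Jun 25, 2039: 10 + 31 + 28 + 31 + 30 + 31 + 25 = 186 days (rest of Dec, Jan, Feb, Mar, Apr, May, Jun).
186 ÷ 7 = 26 full weeks with remainder 4, so 26 more Tuesdays after the first → 27.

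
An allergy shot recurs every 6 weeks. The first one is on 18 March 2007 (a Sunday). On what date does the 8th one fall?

The 8th occurrence is 7 intervals after the first: 7 × 42 = 294 days after 18 March 2007.
March has 31 days — 13 days to the end of March leaves 281.
April has 30 days (251 left).
May has 31 days (220 left).
June has 30 days (190 left).
July has 31 days (159 left).
August has 31 days (128 left).
September has 30 days (98 left).
October has 31 days (67 left).
November has 30 days (37 left).
December has 31 days (6 left).
6 days into January → 6 January 2008.

6 January 2008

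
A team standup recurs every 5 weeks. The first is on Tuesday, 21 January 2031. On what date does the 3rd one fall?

1 April 2031

The 3rd occurrence is 2 intervals after the first: 2 × 35 = 70 days after 21 January 2031.
January has 31 days — 10 days to the end of January leaves 60.
February has 28 days (32 left).
March has 31 days (1 left).
1 day into April → 1 April 2031.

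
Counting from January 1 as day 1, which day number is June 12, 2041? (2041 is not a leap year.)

163

Days in months before June: 31 + 28 + 31 + 30 + 31 = 151.
Plus 12 days into June → day 163.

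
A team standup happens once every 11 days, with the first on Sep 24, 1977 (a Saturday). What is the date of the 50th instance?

Mar 17, 1979

The 50th occurrence is 49 intervals after the first: 49 × 11 = 539 days after Sep 24, 1977.
Sep has 30 days — 6 days to the end of Sep leaves 533.
From end of Sep to end of 1977 is 92 days (441 left).
1978 has 365 days (76 left).
Jan has 31 days (45 left).
Feb has 28 days (17 left).
17 days into Mar → Mar 17, 1979.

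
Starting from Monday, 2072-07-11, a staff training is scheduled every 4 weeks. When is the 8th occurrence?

2073-01-23

The 8th occurrence is 7 intervals after the first: 7 × 28 = 196 days after 2072-07-11.
July has 31 days — 20 days to the end of July leaves 176.
August has 31 days (145 left).
September has 30 days (115 left).
October has 31 days (84 left).
November has 30 days (54 left).
December has 31 days (23 left).
23 days into January → 2073-01-23.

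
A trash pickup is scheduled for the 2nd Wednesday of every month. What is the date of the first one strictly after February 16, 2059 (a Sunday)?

March 12, 2059

February 2059 starts on a Saturday; its first Wednesday is the 5th, so the 2nd Wednesday is the 12th — February 12, 2059.
That is not after February 16, 2059, so look at March 2059.
March 2059 starts on a Saturday; its first Wednesday is the 5th, so the 2nd Wednesday is the 12th — March 12, 2059.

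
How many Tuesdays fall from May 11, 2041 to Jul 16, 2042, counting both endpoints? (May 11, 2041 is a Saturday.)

62

May 11, 2041 is a Saturday; the first Tuesday on or after it is May 14, 2041 (3 days later).
From May 14, 2041 to Jul 16, 2042: 231 + 197 = 428 days (rest of 2041, to Jul 16, 2042 in 2042).
428 ÷ 7 = 61 full weeks with remainder 1, so 61 more Tuesdays after the first → 62.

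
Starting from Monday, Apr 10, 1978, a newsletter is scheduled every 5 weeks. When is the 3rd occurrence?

The 3rd occurrence is 2 intervals after the first: 2 × 35 = 70 days after Apr 10, 1978.
Apr has 30 days — 20 days to the end of Apr leaves 50.
May has 31 days (19 left).
19 days into Jun → Jun 19, 1978.

Jun 19, 1978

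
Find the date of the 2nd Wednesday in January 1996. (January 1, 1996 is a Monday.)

January 1996 begins on a Monday, so the first Wednesday is January 3 (2 days later).
The 2nd Wednesday is 1 weeks later: 3 + 7 = 10.

January 10, 1996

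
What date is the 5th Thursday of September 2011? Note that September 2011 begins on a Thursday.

September 29, 2011

September 2011 begins on a Thursday, so the first Thursday is September 1.
The 5th Thursday is 4 weeks later: 1 + 28 = 29.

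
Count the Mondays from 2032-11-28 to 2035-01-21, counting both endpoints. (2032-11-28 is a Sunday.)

2032-11-28 is a Sunday; the first Monday on or after it is 2032-11-29 (1 day later).
From 2032-11-29 to 2035-01-21: 32 + 365 + 365 + 21 = 783 days (rest of 2032, 2033, 2034, to 2035-01-21 in 2035).
783 ÷ 7 = 111 full weeks with remainder 6, so 111 more Mondays after the first → 112.

112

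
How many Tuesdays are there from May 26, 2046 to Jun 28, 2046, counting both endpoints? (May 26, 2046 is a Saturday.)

5

May 26, 2046 is a Saturday; the first Tuesday on or after it is May 29, 2046 (3 days later).
From May 29, 2046 to Jun 28, 2046: 2 + 28 = 30 days (rest of May, Jun).
30 ÷ 7 = 4 full weeks with remainder 2, so 4 more Tuesdays after the first → 5.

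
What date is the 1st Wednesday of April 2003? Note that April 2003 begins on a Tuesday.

April 2003 begins on a Tuesday, so the first Wednesday is April 2 (1 day later).

2003-04-02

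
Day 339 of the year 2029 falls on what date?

2029-12-05

January has 31 days (339 − 31 = 308 remain).
February has 28 days (308 − 28 = 280 remain).
March has 31 days (280 − 31 = 249 remain).
April has 30 days (249 − 30 = 219 remain).
May has 31 days (219 − 31 = 188 remain).
June has 30 days (188 − 30 = 158 remain).
July has 31 days (158 − 31 = 127 remain).
August has 31 days (127 − 31 = 96 remain).
September has 30 days (96 − 30 = 66 remain).
October has 31 days (66 − 31 = 35 remain).
November has 30 days (35 − 30 = 5 remain).
5 into December → December 5.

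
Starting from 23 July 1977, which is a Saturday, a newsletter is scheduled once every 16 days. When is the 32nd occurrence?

The 32nd occurrence is 31 intervals after the first: 31 × 16 = 496 days after 23 July 1977.
July has 31 days — 8 days to the end of July leaves 488.
From end of July to end of 1977 is 153 days (335 left).
January has 31 days (304 left).
February has 28 days (276 left).
March has 31 days (245 left).
April has 30 days (215 left).
May has 31 days (184 left).
June has 30 days (154 left).
July has 31 days (123 left).
August has 31 days (92 left).
September has 30 days (62 left).
October has 31 days (31 left).
November has 30 days (1 left).
1 day into December → 1 December 1978.

1 December 1978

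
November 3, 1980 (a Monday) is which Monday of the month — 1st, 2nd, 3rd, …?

Day 3 falls in week ⌈3/7⌉ of the month.
Days 1–7 hold the 1st Monday, 8–14 the 2nd, 15–21 the 3rd, 22–28 the 4th, 29–31 the 5th.
3 is in the range for the 1st.

1st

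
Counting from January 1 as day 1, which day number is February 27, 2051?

58

Days in months before February: 31 = 31.
Plus 27 days into February → day 58.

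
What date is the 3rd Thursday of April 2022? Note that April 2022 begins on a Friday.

April 2022 begins on a Friday, so the first Thursday is April 7 (6 days later).
The 3rd Thursday is 2 weeks later: 7 + 14 = 21.

2022-04-21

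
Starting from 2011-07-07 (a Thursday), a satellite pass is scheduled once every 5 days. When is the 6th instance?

2011-08-01

The 6th occurrence is 5 intervals after the first: 5 × 5 = 25 days after 2011-07-07.
July has 31 days — 24 days to the end of July leaves 1.
1 day into August → 2011-08-01.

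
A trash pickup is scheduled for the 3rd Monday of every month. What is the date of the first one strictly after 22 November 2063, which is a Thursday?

17 December 2063

November 2063 starts on a Thursday; its first Monday is the 5th, so the 3rd Monday is the 19th — 19 November 2063.
That is not after 22 November 2063, so look at December 2063.
December 2063 starts on a Saturday; its first Monday is the 3rd, so the 3rd Monday is the 17th — 17 December 2063.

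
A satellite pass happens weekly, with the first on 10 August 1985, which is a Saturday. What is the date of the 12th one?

26 October 1985

The 12th occurrence is 11 intervals after the first: 11 × 7 = 77 days after 10 August 1985.
August has 31 days — 21 days to the end of August leaves 56.
September has 30 days (26 left).
26 days into October → 26 October 1985.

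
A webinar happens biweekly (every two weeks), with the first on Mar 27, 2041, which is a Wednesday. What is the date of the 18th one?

The 18th occurrence is 17 intervals after the first: 17 × 14 = 238 days after Mar 27, 2041.
Mar has 31 days — 4 days to the end of Mar leaves 234.
Apr has 30 days (204 left).
May has 31 days (173 left).
Jun has 30 days (143 left).
Jul has 31 days (112 left).
Aug has 31 days (81 left).
Sep has 30 days (51 left).
Oct has 31 days (20 left).
20 days into Nov → Nov 20, 2041.

Nov 20, 2041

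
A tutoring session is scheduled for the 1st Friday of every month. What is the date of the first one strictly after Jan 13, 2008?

Jan 2008 starts on a Tuesday, so its 1st Friday is Jan 4, 2008 (3 days in).
That is not after Jan 13, 2008, so look at Feb 2008.
Feb 2008 starts on a Friday, so its 1st Friday is Feb 1, 2008.

Feb 1, 2008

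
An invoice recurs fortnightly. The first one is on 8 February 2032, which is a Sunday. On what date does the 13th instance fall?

25 July 2032

The 13th occurrence is 12 intervals after the first: 12 × 14 = 168 days after 8 February 2032.
February has 29 days — 21 days to the end of February leaves 147.
March has 31 days (116 left).
April has 30 days (86 left).
May has 31 days (55 left).
June has 30 days (25 left).
25 days into July → 25 July 2032.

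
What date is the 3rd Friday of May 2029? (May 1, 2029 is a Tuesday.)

May 18, 2029

May 2029 begins on a Tuesday, so the first Friday is May 4 (3 days later).
The 3rd Friday is 2 weeks later: 4 + 14 = 18.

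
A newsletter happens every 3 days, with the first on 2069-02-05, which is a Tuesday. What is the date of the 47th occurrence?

2069-06-23

The 47th occurrence is 46 intervals after the first: 46 × 3 = 138 days after 2069-02-05.
February has 28 days — 23 days to the end of February leaves 115.
March has 31 days (84 left).
April has 30 days (54 left).
May has 31 days (23 left).
23 days into June → 2069-06-23.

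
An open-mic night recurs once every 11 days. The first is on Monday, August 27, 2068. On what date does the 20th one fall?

The 20th occurrence is 19 intervals after the first: 19 × 11 = 209 days after August 27, 2068.
August has 31 days — 4 days to the end of August leaves 205.
September has 30 days (175 left).
October has 31 days (144 left).
November has 30 days (114 left).
December has 31 days (83 left).
January has 31 days (52 left).
February has 28 days (24 left).
24 days into March → March 24, 2069.

March 24, 2069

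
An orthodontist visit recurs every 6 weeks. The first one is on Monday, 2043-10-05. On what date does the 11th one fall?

The 11th occurrence is 10 intervals after the first: 10 × 42 = 420 days after 2043-10-05.
October has 31 days — 26 days to the end of October leaves 394.
November has 30 days (364 left).
December has 31 days (333 left).
January has 31 days (302 left).
February has 29 days (273 left).
March has 31 days (242 left).
April has 30 days (212 left).
May has 31 days (181 left).
June has 30 days (151 left).
July has 31 days (120 left).
August has 31 days (89 left).
September has 30 days (59 left).
October has 31 days (28 left).
28 days into November → 2044-11-28.

2044-11-28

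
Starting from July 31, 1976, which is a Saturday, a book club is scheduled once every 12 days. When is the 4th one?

September 5, 1976

The 4th occurrence is 3 intervals after the first: 3 × 12 = 36 days after July 31, 1976.
July has 31 days — 0 days to the end of July leaves 36.
August has 31 days (5 left).
5 days into September → September 5, 1976.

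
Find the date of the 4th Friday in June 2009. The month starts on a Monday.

June 26, 2009

June 2009 begins on a Monday, so the first Friday is June 5 (4 days later).
The 4th Friday is 3 weeks later: 5 + 21 = 26.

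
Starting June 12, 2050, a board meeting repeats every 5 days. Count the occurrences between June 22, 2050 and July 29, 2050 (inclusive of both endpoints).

Occurrences land 5·i days after June 12, 2050 for i = 0, 1, 2, …
June 22, 2050 is 10 days after the start; 10 ÷ 5 = 2 remainder 0. First occurrence in the window: #3 on June 22, 2050 (2×5 = 10 days in).
July 29, 2050 is 47 days after the start; 47 ÷ 5 = 9 remainder 2. Last occurrence in the window: #10 on July 27, 2050.
Occurrences #3 through #10: 8 in total.

8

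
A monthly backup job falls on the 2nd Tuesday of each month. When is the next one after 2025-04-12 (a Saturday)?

2025-05-13

April 2025 starts on a Tuesday; its first Tuesday is the 1st, so the 2nd Tuesday is the 8th — 2025-04-08.
That is not after 2025-04-12, so look at May 2025.
May 2025 starts on a Thursday; its first Tuesday is the 6th, so the 2nd Tuesday is the 13th — 2025-05-13.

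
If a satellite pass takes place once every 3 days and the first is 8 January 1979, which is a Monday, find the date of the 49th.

The 49th occurrence is 48 intervals after the first: 48 × 3 = 144 days after 8 January 1979.
January has 31 days — 23 days to the end of January leaves 121.
February has 28 days (93 left).
March has 31 days (62 left).
April has 30 days (32 left).
May has 31 days (1 left).
1 day into June → 1 June 1979.

1 June 1979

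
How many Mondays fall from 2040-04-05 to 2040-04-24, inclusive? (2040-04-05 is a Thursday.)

3

2040-04-05 is a Thursday; the first Monday on or after it is 2040-04-09 (4 days later).
From 2040-04-09 to 2040-04-24 is 24 − 9 = 15 days.
15 ÷ 7 = 2 full weeks with remainder 1, so 2 more Mondays after the first → 3.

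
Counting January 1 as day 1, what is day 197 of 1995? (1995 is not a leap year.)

January has 31 days (197 − 31 = 166 remain).
February has 28 days (166 − 28 = 138 remain).
March has 31 days (138 − 31 = 107 remain).
April has 30 days (107 − 30 = 77 remain).
May has 31 days (77 − 31 = 46 remain).
June has 30 days (46 − 30 = 16 remain).
16 into July → July 16.

1995-07-16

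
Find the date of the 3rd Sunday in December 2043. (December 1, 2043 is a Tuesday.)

December 2043 begins on a Tuesday, so the first Sunday is December 6 (5 days later).
The 3rd Sunday is 2 weeks later: 6 + 14 = 20.

2043-12-20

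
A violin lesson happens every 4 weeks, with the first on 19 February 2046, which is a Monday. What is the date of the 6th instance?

9 July 2046

The 6th occurrence is 5 intervals after the first: 5 × 28 = 140 days after 19 February 2046.
February has 28 days — 9 days to the end of February leaves 131.
March has 31 days (100 left).
April has 30 days (70 left).
May has 31 days (39 left).
June has 30 days (9 left).
9 days into July → 9 July 2046.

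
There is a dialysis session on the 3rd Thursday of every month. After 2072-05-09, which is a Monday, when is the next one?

2072-05-19

May 2072 starts on a Sunday; its first Thursday is the 5th, so the 3rd Thursday is the 19th — 2072-05-19.
2072-05-19 is after 2072-05-09, so that is the next one.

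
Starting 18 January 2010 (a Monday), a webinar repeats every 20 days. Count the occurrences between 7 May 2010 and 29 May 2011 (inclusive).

Occurrences land 20·i days after 18 January 2010 for i = 0, 1, 2, …
7 May 2010 is 109 days after the start; 109 ÷ 20 = 5 remainder 9; since the remainder is 9, round up to i = 6. First occurrence in the window: #7 on 18 May 2010 (6×20 = 120 days in).
29 May 2011 is 496 days after the start; 496 ÷ 20 = 24 remainder 16. Last occurrence in the window: #25 on 13 May 2011.
Occurrences #7 through #25: 19 in total.

19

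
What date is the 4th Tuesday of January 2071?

2071-01-27

The first Tuesday of January 2071 is January 6.
The 4th Tuesday is 3 weeks later: 6 + 21 = 27.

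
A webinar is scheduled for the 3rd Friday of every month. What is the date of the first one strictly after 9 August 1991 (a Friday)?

16 August 1991

August 1991 starts on a Thursday; its first Friday is the 2nd, so the 3rd Friday is the 16th — 16 August 1991.
16 August 1991 is after 9 August 1991, so that is the next one.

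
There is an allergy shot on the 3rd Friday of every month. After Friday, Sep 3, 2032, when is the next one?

Sep 17, 2032

Sep 2032 starts on a Wednesday; its first Friday is the 3rd, so the 3rd Friday is the 17th — Sep 17, 2032.
Sep 17, 2032 is after Sep 3, 2032, so that is the next one.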